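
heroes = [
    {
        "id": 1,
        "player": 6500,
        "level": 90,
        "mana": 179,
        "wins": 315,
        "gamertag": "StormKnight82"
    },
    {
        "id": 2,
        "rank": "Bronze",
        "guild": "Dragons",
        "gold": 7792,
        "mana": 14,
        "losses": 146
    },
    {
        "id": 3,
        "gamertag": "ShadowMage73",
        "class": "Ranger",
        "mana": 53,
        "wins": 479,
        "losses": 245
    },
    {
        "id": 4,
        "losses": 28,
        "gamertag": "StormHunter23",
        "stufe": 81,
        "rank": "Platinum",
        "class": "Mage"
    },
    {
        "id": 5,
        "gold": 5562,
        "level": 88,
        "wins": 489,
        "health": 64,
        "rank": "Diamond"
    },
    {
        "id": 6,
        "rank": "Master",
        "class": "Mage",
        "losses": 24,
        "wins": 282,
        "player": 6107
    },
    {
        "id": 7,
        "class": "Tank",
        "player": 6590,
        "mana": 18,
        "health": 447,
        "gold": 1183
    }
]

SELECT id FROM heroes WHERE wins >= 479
[3, 5]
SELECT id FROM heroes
[1, 2, 3, 4, 5, 6, 7]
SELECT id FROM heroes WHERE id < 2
[1]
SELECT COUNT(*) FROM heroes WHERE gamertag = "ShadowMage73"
1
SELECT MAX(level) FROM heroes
90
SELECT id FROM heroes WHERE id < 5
[1, 2, 3, 4]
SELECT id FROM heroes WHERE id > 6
[7]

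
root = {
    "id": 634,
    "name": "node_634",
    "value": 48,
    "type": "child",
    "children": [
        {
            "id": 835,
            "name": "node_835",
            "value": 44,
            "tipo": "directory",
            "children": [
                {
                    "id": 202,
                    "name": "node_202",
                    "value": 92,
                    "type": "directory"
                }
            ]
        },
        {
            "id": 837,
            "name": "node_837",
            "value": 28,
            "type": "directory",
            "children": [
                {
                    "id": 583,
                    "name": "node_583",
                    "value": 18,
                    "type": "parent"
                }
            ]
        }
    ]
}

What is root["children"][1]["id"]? 837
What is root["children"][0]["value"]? 44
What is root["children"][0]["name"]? "node_835"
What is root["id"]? 634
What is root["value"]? 48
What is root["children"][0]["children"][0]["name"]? "node_202"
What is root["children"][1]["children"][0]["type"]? "parent"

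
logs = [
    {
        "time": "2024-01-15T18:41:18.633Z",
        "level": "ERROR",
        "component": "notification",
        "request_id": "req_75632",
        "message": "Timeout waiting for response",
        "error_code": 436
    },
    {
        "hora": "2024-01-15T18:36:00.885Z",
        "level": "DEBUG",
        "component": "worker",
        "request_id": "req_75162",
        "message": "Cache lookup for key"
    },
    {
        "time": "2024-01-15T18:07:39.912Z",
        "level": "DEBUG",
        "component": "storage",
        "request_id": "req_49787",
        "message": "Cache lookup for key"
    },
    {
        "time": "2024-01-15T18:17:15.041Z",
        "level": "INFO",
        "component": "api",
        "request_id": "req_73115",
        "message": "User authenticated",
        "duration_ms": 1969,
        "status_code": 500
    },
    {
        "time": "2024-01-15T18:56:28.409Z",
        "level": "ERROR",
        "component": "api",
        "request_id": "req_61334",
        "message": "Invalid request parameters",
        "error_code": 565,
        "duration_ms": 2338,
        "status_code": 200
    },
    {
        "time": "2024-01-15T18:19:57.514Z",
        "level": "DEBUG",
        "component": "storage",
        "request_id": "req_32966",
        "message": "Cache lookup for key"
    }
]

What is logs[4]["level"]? "ERROR"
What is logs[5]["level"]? "DEBUG"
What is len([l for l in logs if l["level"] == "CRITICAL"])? 0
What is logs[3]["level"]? "INFO"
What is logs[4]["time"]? "2024-01-15T18:56:28.409Z"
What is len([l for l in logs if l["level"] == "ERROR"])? 2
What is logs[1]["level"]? "DEBUG"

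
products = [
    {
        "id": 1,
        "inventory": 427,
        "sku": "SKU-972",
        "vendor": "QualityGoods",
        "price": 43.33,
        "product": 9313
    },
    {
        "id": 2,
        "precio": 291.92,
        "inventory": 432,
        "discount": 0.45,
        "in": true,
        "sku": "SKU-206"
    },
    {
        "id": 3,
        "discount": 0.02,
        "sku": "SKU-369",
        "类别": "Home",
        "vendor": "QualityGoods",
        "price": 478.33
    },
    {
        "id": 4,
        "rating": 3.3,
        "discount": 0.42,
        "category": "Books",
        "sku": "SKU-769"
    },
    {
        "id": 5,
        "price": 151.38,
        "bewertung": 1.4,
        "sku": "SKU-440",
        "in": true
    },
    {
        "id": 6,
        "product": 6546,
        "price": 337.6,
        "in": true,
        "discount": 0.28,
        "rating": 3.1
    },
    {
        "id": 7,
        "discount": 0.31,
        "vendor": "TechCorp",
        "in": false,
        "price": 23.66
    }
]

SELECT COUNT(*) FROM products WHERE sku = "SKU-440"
1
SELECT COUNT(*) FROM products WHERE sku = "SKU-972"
1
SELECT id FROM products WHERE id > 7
[]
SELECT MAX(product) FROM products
9313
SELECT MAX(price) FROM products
478.33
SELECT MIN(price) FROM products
23.66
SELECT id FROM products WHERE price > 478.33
[]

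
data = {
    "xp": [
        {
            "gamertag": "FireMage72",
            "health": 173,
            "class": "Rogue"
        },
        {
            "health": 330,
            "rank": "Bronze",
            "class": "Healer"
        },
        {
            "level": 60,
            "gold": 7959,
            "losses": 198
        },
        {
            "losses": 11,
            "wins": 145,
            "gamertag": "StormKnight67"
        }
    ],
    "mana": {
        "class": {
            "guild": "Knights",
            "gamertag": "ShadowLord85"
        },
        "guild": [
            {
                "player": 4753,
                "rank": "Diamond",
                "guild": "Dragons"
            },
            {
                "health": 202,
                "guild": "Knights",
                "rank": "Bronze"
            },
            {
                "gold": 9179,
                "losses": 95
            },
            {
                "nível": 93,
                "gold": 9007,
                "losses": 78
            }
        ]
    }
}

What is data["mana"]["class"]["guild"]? "Knights"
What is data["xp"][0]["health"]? 173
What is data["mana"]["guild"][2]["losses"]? 95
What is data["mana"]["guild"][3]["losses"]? 78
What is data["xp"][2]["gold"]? 7959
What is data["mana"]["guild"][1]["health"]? 202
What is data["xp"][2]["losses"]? 198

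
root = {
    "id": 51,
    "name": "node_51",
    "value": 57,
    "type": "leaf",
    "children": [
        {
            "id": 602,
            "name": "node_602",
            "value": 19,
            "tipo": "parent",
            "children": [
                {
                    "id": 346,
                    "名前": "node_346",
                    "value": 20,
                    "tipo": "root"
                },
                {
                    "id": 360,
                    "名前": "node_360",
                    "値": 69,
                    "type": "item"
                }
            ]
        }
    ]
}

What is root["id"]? 51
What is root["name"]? "node_51"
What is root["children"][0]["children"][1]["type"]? "item"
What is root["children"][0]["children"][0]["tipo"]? "root"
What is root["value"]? 57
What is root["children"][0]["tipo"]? "parent"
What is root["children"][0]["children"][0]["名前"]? "node_346"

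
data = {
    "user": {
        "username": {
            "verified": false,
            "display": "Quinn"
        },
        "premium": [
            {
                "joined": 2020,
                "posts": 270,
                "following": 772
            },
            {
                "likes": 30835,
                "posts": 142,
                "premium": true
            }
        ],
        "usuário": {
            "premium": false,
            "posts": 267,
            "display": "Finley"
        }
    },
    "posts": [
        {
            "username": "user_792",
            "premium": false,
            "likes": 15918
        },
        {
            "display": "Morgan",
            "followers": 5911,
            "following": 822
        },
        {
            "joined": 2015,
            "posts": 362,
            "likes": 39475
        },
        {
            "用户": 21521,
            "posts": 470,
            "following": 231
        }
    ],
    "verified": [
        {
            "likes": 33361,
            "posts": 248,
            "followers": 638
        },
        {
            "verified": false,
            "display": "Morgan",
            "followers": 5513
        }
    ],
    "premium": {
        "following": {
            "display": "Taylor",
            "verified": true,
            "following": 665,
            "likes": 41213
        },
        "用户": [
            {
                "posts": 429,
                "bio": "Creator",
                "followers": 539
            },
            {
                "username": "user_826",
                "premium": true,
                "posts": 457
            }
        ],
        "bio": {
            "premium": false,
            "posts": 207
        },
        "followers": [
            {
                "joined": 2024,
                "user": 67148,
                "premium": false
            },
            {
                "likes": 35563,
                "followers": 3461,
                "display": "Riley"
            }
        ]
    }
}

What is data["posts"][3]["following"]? 231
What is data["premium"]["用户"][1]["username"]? "user_826"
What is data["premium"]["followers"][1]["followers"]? 3461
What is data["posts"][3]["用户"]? 21521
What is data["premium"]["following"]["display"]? "Taylor"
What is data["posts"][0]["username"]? "user_792"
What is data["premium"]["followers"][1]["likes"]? 35563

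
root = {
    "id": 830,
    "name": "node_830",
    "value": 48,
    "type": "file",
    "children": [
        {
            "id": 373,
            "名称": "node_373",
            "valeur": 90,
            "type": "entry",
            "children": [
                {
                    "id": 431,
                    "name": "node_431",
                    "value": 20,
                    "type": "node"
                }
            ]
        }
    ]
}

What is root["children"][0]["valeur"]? 90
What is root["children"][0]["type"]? "entry"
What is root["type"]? "file"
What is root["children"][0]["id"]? 373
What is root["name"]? "node_830"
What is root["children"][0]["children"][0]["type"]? "node"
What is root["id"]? 830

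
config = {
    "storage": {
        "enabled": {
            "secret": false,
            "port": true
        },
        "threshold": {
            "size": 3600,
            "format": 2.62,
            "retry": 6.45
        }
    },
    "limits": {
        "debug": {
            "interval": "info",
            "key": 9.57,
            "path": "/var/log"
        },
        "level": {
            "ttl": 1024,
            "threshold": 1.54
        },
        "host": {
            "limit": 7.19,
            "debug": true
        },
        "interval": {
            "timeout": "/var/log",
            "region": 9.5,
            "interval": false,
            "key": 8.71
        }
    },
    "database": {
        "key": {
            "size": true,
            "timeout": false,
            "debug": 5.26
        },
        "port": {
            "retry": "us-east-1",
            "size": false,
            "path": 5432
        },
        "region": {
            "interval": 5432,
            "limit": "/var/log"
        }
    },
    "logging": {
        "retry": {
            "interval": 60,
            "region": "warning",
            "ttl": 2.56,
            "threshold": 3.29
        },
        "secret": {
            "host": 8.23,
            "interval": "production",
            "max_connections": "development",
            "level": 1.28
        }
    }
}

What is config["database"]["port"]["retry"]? "us-east-1"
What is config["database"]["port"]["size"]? False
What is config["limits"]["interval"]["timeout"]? "/var/log"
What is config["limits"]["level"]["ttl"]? 1024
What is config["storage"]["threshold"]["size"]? 3600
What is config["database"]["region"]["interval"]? 5432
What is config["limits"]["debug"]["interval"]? "info"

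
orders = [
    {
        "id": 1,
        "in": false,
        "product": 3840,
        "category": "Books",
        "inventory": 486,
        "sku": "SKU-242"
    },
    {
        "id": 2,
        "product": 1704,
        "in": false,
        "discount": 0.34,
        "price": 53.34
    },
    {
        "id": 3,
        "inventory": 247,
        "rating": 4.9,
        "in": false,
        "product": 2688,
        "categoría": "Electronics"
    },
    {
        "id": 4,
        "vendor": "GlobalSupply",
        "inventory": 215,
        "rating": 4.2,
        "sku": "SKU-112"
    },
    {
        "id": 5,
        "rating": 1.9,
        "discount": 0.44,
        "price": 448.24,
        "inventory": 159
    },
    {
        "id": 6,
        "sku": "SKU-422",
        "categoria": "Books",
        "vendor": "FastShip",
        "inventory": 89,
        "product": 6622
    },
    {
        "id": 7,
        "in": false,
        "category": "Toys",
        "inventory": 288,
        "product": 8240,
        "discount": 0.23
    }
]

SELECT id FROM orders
[1, 2, 3, 4, 5, 6, 7]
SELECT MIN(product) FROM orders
1704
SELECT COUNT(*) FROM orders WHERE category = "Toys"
1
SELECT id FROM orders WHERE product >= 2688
[1, 3, 6, 7]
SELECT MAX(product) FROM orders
8240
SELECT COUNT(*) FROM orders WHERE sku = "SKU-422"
1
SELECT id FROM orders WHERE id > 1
[2, 3, 4, 5, 6, 7]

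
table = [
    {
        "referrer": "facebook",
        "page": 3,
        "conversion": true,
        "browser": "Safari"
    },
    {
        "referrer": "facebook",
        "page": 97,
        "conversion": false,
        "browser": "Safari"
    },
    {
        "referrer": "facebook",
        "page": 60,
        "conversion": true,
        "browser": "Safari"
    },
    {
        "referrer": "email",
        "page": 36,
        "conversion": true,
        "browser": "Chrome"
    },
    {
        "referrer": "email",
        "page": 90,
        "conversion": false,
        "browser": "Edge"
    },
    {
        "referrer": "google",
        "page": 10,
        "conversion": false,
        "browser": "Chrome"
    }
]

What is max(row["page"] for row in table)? 97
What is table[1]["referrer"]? "facebook"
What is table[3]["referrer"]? "email"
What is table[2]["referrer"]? "facebook"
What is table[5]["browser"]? "Chrome"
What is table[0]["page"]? 3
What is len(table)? 6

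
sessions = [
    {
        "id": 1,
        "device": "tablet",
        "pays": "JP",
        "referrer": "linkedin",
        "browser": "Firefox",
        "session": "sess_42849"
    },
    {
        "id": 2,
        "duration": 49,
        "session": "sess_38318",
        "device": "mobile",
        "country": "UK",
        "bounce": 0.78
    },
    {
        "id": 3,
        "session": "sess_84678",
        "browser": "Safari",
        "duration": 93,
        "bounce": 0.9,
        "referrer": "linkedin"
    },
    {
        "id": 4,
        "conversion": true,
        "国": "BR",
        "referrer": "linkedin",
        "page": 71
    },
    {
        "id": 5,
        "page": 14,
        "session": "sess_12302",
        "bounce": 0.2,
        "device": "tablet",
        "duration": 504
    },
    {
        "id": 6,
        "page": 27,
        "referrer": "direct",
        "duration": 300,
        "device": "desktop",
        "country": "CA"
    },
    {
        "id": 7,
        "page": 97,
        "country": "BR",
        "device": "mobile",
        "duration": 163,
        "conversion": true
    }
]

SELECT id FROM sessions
[1, 2, 3, 4, 5, 6, 7]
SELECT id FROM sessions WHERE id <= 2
[1, 2]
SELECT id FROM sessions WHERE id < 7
[1, 2, 3, 4, 5, 6]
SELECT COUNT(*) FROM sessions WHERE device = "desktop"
1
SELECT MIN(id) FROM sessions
1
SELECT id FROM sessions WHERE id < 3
[1, 2]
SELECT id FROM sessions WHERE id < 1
[]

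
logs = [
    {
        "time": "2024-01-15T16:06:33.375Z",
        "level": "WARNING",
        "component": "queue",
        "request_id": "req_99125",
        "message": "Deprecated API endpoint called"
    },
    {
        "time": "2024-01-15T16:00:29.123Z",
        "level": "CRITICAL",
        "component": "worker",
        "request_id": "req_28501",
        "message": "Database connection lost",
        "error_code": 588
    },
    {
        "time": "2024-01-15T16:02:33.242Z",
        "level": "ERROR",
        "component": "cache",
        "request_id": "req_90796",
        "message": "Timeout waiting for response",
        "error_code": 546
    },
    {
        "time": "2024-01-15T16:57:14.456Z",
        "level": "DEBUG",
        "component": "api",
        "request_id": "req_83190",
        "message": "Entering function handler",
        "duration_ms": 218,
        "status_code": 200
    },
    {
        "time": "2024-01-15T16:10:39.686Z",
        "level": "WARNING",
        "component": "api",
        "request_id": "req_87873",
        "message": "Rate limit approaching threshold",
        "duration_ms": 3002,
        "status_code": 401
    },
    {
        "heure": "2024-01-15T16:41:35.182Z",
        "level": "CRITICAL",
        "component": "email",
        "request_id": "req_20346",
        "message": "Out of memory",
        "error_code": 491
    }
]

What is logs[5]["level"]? "CRITICAL"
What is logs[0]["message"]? "Deprecated API endpoint called"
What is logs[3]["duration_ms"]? 218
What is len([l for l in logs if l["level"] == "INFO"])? 0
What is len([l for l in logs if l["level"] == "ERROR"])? 1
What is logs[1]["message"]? "Database connection lost"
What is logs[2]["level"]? "ERROR"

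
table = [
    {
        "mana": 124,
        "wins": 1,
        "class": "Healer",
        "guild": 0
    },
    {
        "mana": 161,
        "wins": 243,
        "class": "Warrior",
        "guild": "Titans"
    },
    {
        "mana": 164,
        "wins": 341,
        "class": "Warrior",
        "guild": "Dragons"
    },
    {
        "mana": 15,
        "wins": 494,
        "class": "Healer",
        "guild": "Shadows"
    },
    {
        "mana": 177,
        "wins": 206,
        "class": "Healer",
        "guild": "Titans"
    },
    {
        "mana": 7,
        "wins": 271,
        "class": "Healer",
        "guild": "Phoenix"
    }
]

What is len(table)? 6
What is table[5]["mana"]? 7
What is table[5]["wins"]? 271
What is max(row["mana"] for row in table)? 177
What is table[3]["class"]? "Healer"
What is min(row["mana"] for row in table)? 7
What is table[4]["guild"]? "Titans"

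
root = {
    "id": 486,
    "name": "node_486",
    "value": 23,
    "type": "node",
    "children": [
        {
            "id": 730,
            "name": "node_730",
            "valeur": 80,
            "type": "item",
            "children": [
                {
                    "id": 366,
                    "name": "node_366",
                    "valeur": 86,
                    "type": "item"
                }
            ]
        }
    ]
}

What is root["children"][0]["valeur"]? 80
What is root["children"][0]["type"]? "item"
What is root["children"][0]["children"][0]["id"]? 366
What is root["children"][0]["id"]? 730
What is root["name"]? "node_486"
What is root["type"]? "node"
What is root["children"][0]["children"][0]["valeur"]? 86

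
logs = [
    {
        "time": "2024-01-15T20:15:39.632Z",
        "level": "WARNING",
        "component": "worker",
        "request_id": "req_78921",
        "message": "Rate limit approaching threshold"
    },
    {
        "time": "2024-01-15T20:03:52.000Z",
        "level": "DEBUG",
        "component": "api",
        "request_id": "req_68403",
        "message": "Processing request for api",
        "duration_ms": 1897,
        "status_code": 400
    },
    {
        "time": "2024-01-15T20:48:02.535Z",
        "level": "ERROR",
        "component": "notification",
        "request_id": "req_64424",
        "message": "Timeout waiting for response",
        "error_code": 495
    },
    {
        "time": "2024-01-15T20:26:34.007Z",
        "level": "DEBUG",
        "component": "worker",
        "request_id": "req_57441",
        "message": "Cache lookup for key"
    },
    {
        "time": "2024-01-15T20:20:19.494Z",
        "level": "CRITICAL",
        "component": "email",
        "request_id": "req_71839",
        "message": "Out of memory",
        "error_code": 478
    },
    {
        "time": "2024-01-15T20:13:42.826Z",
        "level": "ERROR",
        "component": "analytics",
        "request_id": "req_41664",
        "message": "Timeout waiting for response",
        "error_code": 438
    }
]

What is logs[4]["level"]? "CRITICAL"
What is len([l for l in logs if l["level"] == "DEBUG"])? 2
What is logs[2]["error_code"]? 495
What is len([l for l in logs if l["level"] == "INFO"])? 0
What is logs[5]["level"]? "ERROR"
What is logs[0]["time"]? "2024-01-15T20:15:39.632Z"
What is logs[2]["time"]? "2024-01-15T20:48:02.535Z"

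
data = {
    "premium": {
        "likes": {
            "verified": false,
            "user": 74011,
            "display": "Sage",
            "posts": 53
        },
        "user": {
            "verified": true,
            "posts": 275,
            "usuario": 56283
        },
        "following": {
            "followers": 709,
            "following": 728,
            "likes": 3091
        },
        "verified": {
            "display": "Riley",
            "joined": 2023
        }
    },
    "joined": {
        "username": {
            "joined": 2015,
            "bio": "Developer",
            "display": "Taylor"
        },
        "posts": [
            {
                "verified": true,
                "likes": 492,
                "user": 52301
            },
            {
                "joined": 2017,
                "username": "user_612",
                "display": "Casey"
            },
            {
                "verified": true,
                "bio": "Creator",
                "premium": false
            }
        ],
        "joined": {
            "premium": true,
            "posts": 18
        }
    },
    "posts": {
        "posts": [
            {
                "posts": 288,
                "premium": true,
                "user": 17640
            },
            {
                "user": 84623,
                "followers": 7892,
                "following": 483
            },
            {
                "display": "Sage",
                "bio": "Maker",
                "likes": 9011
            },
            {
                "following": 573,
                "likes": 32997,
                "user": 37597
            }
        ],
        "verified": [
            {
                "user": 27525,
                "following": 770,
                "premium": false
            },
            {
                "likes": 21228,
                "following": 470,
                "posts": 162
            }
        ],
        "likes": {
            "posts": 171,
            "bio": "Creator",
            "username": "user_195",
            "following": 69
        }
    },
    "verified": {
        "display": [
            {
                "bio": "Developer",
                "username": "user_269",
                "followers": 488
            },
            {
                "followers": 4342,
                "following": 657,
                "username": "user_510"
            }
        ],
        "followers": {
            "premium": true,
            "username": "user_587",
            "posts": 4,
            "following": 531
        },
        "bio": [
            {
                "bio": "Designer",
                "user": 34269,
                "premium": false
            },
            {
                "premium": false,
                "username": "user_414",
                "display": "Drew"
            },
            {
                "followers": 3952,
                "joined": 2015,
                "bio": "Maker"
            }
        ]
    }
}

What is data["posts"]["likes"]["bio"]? "Creator"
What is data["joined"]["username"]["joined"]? 2015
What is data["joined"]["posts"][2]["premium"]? False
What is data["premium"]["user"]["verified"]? True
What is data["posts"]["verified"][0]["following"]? 770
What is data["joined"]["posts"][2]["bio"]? "Creator"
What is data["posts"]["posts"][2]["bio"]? "Maker"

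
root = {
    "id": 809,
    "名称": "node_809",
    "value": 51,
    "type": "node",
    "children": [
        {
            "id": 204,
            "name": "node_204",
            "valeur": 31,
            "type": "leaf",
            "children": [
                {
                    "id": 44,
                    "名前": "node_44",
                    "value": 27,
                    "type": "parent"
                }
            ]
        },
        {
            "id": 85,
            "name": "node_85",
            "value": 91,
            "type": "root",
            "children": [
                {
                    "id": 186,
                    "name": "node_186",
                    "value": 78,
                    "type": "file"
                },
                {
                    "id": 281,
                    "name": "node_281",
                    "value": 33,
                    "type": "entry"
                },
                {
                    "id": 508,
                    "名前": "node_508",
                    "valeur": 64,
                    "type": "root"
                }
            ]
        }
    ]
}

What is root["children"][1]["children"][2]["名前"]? "node_508"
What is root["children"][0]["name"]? "node_204"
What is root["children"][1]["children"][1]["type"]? "entry"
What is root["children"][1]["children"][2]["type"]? "root"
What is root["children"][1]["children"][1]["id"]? 281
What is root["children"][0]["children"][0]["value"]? 27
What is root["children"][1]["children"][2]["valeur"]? 64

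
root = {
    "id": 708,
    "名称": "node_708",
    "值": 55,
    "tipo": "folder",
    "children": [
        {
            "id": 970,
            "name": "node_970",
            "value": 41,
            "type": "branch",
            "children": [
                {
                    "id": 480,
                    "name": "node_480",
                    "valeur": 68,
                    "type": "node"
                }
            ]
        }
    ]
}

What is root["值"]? 55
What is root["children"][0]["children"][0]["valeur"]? 68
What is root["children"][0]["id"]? 970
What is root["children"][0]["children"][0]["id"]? 480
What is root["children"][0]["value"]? 41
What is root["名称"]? "node_708"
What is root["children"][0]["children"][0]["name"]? "node_480"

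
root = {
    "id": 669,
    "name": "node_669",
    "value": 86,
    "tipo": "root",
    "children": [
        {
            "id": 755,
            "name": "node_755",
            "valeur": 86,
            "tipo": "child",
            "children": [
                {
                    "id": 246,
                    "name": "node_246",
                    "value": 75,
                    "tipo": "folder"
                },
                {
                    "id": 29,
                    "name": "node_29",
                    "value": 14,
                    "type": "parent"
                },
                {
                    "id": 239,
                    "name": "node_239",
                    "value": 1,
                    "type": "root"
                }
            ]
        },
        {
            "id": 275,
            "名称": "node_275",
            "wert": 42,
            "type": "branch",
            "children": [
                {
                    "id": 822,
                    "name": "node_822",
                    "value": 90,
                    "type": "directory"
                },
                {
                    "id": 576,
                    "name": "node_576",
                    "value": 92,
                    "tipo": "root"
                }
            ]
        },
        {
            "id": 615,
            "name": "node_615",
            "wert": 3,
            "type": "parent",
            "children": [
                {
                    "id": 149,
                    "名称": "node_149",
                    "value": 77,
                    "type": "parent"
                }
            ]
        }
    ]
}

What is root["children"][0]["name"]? "node_755"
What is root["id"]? 669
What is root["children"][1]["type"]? "branch"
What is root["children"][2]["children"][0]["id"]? 149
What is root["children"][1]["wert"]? 42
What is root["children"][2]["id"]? 615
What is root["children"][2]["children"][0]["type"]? "parent"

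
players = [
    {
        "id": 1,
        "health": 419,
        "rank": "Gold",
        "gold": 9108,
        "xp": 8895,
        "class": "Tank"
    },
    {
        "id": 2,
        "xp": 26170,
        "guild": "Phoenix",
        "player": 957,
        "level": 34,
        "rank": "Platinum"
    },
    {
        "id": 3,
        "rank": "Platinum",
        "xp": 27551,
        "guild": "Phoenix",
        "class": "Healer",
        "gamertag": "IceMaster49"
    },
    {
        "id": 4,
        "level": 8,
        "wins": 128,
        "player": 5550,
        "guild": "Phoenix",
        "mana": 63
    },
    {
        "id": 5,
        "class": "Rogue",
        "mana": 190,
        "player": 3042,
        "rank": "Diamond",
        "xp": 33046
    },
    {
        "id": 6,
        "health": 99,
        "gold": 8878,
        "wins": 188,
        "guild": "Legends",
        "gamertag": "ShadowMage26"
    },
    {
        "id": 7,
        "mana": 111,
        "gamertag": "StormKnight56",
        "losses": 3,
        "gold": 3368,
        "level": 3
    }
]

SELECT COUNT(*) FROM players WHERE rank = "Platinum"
2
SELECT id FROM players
[1, 2, 3, 4, 5, 6, 7]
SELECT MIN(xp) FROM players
8895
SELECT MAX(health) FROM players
419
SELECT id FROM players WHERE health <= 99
[6]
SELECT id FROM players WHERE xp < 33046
[1, 2, 3]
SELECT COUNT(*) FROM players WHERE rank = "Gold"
1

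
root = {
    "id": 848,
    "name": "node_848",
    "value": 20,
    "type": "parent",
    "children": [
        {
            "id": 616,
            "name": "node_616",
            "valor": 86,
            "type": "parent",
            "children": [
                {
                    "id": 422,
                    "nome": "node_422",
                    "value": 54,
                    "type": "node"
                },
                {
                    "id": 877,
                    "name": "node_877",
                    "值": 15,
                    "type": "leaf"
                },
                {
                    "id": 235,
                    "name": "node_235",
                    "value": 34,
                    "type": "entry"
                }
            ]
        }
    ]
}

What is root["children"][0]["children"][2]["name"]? "node_235"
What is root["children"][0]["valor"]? 86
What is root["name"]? "node_848"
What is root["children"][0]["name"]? "node_616"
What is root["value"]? 20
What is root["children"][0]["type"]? "parent"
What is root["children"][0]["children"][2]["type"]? "entry"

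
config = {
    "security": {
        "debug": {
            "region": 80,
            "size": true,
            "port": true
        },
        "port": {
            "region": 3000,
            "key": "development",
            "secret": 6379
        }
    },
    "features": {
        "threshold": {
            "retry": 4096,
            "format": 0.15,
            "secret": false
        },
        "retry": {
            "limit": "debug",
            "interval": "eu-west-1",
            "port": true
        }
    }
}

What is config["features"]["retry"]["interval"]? "eu-west-1"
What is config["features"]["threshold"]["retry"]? 4096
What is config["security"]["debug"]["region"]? 80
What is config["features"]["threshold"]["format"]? 0.15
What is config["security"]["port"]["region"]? 3000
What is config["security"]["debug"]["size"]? True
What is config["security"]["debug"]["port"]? True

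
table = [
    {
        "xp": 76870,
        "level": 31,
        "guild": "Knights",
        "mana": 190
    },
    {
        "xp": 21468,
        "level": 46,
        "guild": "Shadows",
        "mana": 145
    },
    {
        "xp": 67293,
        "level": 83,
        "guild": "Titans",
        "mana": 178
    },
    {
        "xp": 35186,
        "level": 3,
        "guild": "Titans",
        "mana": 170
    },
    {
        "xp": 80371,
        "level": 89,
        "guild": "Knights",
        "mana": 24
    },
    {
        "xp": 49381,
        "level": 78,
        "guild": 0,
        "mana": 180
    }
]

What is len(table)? 6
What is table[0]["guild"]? "Knights"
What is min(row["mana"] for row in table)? 24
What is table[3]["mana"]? 170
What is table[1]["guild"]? "Shadows"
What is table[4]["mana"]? 24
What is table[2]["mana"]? 178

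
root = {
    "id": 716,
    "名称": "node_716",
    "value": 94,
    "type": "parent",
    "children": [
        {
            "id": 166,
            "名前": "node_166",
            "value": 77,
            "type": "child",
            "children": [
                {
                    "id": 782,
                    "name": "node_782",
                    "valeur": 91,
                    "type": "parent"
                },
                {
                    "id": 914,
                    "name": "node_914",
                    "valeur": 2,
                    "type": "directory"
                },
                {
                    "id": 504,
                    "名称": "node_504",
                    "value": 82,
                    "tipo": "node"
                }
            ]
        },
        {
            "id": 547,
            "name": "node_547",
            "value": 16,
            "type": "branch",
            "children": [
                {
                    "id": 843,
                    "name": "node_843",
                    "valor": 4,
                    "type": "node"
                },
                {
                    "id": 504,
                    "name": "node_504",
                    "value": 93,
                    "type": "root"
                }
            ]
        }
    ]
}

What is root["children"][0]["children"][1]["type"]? "directory"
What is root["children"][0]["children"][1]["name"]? "node_914"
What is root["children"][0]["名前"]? "node_166"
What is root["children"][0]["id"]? 166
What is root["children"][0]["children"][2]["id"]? 504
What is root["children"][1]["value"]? 16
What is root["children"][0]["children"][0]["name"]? "node_782"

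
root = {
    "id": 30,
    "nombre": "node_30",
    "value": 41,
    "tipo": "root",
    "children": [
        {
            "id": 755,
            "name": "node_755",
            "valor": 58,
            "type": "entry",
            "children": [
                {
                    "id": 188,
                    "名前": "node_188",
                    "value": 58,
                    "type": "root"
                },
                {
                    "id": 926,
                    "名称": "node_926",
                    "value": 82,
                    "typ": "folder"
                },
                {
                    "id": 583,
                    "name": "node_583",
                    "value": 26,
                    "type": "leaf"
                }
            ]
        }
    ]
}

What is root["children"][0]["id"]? 755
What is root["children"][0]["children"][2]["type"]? "leaf"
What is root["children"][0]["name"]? "node_755"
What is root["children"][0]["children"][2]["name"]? "node_583"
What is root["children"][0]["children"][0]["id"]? 188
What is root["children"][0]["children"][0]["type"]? "root"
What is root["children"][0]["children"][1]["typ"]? "folder"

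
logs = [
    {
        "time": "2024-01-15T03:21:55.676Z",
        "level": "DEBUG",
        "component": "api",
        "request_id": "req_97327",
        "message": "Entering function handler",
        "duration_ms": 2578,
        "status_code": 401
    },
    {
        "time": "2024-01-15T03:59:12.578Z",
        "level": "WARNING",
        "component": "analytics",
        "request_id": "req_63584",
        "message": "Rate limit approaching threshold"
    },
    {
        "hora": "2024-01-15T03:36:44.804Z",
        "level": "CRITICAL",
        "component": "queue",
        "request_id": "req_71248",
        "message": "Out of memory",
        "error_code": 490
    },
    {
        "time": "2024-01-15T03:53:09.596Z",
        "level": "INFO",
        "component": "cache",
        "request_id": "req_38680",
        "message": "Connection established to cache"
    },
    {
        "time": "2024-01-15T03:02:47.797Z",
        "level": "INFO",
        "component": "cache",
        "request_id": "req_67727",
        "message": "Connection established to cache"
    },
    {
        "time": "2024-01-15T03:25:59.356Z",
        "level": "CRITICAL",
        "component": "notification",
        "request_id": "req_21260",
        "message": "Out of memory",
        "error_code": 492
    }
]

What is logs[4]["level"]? "INFO"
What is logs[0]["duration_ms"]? 2578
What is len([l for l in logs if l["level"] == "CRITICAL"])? 2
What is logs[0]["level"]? "DEBUG"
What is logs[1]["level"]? "WARNING"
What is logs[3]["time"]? "2024-01-15T03:53:09.596Z"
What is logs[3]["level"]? "INFO"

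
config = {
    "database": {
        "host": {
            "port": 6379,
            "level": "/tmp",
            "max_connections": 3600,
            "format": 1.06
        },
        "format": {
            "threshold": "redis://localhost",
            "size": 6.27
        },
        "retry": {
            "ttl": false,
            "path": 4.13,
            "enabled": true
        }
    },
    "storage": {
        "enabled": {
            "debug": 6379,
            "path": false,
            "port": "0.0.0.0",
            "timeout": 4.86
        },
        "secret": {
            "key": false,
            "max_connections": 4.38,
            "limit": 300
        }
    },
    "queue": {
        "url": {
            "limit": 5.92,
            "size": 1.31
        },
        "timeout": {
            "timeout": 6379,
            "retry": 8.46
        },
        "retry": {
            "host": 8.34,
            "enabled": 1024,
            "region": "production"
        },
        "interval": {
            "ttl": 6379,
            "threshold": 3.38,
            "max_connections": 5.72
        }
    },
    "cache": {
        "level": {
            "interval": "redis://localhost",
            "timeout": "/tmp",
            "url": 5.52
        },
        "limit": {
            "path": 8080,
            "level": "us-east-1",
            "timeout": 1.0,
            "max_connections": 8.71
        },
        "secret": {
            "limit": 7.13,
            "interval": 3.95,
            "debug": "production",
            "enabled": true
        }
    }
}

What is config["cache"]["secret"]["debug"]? "production"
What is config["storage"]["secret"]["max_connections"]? 4.38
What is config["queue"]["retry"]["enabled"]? 1024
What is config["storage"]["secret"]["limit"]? 300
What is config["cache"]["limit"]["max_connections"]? 8.71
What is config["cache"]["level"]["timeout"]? "/tmp"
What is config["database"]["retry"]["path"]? 4.13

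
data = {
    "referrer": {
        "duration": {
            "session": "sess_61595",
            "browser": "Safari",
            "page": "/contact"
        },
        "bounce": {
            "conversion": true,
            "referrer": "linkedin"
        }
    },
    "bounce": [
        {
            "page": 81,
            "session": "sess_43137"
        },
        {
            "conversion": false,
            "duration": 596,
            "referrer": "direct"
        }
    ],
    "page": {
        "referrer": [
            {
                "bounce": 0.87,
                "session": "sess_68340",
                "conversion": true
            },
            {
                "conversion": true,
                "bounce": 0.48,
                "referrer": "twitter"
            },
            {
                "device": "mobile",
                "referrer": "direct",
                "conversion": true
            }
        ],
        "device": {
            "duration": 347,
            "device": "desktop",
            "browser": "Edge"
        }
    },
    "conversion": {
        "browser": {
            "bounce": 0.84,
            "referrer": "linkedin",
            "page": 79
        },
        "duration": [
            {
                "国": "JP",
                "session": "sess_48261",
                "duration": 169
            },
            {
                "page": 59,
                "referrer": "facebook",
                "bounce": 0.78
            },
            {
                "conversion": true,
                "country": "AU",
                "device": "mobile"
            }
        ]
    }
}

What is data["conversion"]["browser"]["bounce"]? 0.84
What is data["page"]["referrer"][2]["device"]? "mobile"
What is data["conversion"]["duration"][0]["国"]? "JP"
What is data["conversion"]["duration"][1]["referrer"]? "facebook"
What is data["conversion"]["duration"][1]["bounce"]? 0.78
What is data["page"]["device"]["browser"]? "Edge"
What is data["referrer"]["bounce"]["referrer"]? "linkedin"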